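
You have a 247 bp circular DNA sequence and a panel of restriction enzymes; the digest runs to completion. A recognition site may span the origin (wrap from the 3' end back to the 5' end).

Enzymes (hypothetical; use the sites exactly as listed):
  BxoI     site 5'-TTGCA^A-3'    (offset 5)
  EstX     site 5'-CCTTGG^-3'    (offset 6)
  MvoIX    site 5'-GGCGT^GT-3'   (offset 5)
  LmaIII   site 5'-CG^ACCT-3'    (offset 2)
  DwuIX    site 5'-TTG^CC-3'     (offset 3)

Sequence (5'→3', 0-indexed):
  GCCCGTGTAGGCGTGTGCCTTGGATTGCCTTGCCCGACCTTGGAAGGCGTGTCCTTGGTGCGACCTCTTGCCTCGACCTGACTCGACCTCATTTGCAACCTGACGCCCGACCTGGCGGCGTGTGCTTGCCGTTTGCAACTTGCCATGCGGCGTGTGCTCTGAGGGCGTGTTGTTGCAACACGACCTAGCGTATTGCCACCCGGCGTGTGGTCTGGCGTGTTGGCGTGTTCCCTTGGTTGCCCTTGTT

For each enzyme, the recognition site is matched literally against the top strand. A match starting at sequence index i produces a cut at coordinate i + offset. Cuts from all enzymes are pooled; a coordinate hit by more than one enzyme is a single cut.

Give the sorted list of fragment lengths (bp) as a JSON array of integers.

Scan for sites:
  BxoI TTGCAA/5: at [92, 132, 172] ⇒ [97, 137, 177]
  EstX CCTTGG/6: at [17, 37, 52, 230] ⇒ [23, 43, 58, 236]
  MvoIX GGCGTGT/5: at [9, 45, 116, 148, 163, 201, 213, 221] ⇒ [14, 50, 121, 153, 168, 206, 218, 226]
  LmaIII CGACCT/2: at [34, 60, 73, 83, 107, 180] ⇒ [36, 62, 75, 85, 109, 182]
  DwuIX TTGCC/3: at [24, 29, 67, 125, 139, 192, 236, 245] ⇒ [1, 27, 32, 70, 128, 142, 195, 239]

Pooled cuts: [1, 14, 23, 27, 32, 36, 43, 50, 58, 62, 70, 75, 85, 97, 109, 121, 128, 137, 142, 153, 168, 177, 182, 195, 206, 218, 226, 236, 239]

Fragment lengths:
  1→14: 13 bp
  14→23: 9 bp
  23→27: 4 bp
  27→32: 5 bp
  32→36: 4 bp
  36→43: 7 bp
  43→50: 7 bp
  50→58: 8 bp
  58→62: 4 bp
  62→70: 8 bp
  70→75: 5 bp
  75→85: 10 bp
  85→97: 12 bp
  97→109: 12 bp
  109→121: 12 bp
  121→128: 7 bp
  128→137: 9 bp
  137→142: 5 bp
  142→153: 11 bp
  153→168: 15 bp
  168→177: 9 bp
  177→182: 5 bp
  182→195: 13 bp
  195→206: 11 bp
  206→218: 12 bp
  218→226: 8 bp
  226→236: 10 bp
  236→239: 3 bp
  239→1 (wrap): 247-239+1 = 9 bp

[3,4,4,4,5,5,5,5,7,7,7,8,8,8,9,9,9,9,10,10,11,11,12,12,12,12,13,13,15]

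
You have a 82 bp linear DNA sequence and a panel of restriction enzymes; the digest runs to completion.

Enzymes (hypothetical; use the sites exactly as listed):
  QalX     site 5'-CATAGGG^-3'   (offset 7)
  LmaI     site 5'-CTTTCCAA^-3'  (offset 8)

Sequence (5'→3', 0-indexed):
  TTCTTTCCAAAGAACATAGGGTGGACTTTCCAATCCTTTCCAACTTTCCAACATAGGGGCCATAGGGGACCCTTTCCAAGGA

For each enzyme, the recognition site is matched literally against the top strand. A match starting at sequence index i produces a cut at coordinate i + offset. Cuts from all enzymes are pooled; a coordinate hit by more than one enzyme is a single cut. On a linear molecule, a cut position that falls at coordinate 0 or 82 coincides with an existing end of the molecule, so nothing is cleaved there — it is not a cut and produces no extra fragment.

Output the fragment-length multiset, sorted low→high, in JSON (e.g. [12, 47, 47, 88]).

[3,7,8,9,10,10,11,12,12]

Scan for sites:
  QalX (CATAGGG, off=7): starts [14, 51, 60] → cuts [21, 58, 67]
  LmaI (CTTTCCAA, off=8): starts [2, 25, 35, 43, 71] → cuts [10, 33, 43, 51, 79]

Pooled cuts: [10, 21, 33, 43, 51, 58, 67, 79]

Fragments:
  [0,10): 10 bp
  [10,21): 11 bp
  [21,33): 12 bp
  [33,43): 10 bp
  [43,51): 8 bp
  [51,58): 7 bp
  [58,67): 9 bp
  [67,79): 12 bp
  [79,82): 3 bp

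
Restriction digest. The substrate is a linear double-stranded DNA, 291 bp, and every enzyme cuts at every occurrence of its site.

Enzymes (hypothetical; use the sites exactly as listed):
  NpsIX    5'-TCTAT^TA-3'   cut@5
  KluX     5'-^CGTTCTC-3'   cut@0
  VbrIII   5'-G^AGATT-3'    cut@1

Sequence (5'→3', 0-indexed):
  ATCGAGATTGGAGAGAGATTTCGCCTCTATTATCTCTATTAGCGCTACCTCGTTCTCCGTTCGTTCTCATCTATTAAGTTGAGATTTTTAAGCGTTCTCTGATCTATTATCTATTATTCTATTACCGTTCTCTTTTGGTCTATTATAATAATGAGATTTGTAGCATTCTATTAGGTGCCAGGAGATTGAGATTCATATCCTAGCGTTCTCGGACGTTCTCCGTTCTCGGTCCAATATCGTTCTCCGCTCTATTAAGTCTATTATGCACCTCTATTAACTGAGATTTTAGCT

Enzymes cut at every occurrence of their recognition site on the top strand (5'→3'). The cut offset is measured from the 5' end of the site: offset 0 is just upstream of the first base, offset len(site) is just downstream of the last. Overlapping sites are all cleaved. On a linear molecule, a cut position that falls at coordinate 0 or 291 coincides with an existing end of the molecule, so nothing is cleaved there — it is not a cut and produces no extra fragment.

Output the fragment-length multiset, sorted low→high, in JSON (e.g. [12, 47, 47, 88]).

Per-enzyme occurrences:
  NpsIX (TCTATTA, off=5): starts [25, 34, 69, 102, 109, 117, 138, 166, 247, 256, 269] → cuts [30, 39, 74, 107, 114, 122, 143, 171, 252, 261, 274]
  KluX (CGTTCTC, off=0): starts [50, 61, 92, 125, 203, 213, 220, 237] → cuts [50, 61, 92, 125, 203, 213, 220, 237]
  VbrIII (GAGATT, off=1): starts [3, 14, 80, 152, 181, 187, 279] → cuts [4, 15, 81, 153, 182, 188, 280]

Pooled cuts: [4, 15, 30, 39, 50, 61, 74, 81, 92, 107, 114, 122, 125, 143, 153, 171, 182, 188, 203, 213, 220, 237, 252, 261, 274, 280]

Fragment lengths:
  [0,4): 4 bp
  [4,15): 11 bp
  [15,30): 15 bp
  [30,39): 9 bp
  [39,50): 11 bp
  [50,61): 11 bp
  [61,74): 13 bp
  [74,81): 7 bp
  [81,92): 11 bp
  [92,107): 15 bp
  [107,114): 7 bp
  [114,122): 8 bp
  [122,125): 3 bp
  [125,143): 18 bp
  [143,153): 10 bp
  [153,171): 18 bp
  [171,182): 11 bp
  [182,188): 6 bp
  [188,203): 15 bp
  [203,213): 10 bp
  [213,220): 7 bp
  [220,237): 17 bp
  [237,252): 15 bp
  [252,261): 9 bp
  [261,274): 13 bp
  [274,280): 6 bp
  [280,291): 11 bp

[3,4,6,6,7,7,7,8,9,9,10,10,11,11,11,11,11,11,13,13,15,15,15,15,17,18,18]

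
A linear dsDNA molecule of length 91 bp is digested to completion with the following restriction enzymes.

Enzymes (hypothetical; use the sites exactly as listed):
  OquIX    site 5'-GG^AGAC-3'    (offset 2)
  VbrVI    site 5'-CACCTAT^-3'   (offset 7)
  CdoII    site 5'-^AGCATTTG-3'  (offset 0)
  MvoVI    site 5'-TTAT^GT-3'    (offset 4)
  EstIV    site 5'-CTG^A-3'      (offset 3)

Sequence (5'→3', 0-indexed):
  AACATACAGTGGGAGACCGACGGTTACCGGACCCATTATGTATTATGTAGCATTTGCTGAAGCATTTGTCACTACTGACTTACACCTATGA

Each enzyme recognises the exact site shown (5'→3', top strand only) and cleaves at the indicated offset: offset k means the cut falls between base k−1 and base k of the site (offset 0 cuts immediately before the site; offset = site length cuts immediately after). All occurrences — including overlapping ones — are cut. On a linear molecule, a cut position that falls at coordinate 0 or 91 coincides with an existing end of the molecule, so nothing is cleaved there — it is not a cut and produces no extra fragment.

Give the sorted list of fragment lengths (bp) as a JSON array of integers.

Per-enzyme occurrences:
  OquIX GGAGAC/2: at [11] ⇒ [13]
  VbrVI CACCTAT/7: at [82] ⇒ [89]
  CdoII AGCATTTG/0: at [48, 60] ⇒ [48, 60]
  MvoVI TTATGT/4: at [35, 42] ⇒ [39, 46]
  EstIV CTGA/3: at [56, 74] ⇒ [59, 77]

All cut coordinates (distinct, sorted): [13, 39, 46, 48, 59, 60, 77, 89]

Fragments:
  [0,13): 13 bp
  [13,39): 26 bp
  [39,46): 7 bp
  [46,48): 2 bp
  [48,59): 11 bp
  [59,60): 1 bp
  [60,77): 17 bp
  [77,89): 12 bp
  [89,91): 2 bp

[1,2,2,7,11,12,13,17,26]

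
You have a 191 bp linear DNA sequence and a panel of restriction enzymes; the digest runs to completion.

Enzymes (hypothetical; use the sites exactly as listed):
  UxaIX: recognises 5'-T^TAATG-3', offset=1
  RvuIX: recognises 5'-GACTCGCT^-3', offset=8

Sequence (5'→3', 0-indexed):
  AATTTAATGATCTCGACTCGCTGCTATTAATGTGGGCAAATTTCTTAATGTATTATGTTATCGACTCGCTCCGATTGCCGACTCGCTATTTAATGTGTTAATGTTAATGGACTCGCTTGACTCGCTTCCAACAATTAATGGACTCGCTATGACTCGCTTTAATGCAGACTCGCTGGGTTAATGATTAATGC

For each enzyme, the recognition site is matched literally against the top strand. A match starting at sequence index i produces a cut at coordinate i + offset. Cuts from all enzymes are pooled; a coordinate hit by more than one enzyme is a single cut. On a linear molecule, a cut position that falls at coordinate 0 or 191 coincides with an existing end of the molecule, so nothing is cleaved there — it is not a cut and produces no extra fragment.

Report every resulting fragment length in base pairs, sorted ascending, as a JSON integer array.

[1,3,4,4,5,6,6,7,8,9,9,10,13,13,15,17,18,18,25]

Per-enzyme occurrences:
  UxaIX TTAATG/1: at [3, 26, 44, 89, 97, 103, 134, 158, 177, 184] ⇒ [4, 27, 45, 90, 98, 104, 135, 159, 178, 185]
  RvuIX GACTCGCT/8: at [14, 62, 79, 109, 118, 140, 150, 166] ⇒ [22, 70, 87, 117, 126, 148, 158, 174]

All cut coordinates (distinct, sorted): [4, 22, 27, 45, 70, 87, 90, 98, 104, 117, 126, 135, 148, 158, 159, 174, 178, 185]

Fragments:
  [0,4): 4 bp
  [4,22): 18 bp
  [22,27): 5 bp
  [27,45): 18 bp
  [45,70): 25 bp
  [70,87): 17 bp
  [87,90): 3 bp
  [90,98): 8 bp
  [98,104): 6 bp
  [104,117): 13 bp
  [117,126): 9 bp
  [126,135): 9 bp
  [135,148): 13 bp
  [148,158): 10 bp
  [158,159): 1 bp
  [159,174): 15 bp
  [174,178): 4 bp
  [178,185): 7 bp
  [185,191): 6 bp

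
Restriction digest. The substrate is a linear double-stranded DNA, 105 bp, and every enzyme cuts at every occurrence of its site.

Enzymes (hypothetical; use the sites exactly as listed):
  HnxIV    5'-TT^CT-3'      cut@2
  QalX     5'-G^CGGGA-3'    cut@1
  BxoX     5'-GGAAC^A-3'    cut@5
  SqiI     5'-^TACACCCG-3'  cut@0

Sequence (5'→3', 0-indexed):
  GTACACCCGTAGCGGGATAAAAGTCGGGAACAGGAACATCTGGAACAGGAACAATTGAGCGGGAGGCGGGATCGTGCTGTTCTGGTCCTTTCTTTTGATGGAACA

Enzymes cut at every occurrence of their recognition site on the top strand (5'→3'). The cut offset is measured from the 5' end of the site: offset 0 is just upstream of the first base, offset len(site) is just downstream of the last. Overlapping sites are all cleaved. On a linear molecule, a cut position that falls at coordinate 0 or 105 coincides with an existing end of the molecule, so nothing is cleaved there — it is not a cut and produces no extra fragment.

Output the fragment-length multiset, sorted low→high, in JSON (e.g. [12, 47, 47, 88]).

[1,1,6,6,7,7,9,10,11,13,15,19]

Scan for sites:
  HnxIV (TTCT, off=2): starts [79, 89] → cuts [81, 91]
  QalX (GCGGGA, off=1): starts [11, 58, 65] → cuts [12, 59, 66]
  BxoX (GGAACA, off=5): starts [26, 32, 41, 47, 99] → cuts [31, 37, 46, 52, 104]
  SqiI (TACACCCG, off=0): starts [1] → cuts [1]

All cut coordinates (distinct, sorted): [1, 12, 31, 37, 46, 52, 59, 66, 81, 91, 104]

Fragments:
  [0,1): 1 bp
  [1,12): 11 bp
  [12,31): 19 bp
  [31,37): 6 bp
  [37,46): 9 bp
  [46,52): 6 bp
  [52,59): 7 bp
  [59,66): 7 bp
  [66,81): 15 bp
  [81,91): 10 bp
  [91,104): 13 bp
  [104,105): 1 bp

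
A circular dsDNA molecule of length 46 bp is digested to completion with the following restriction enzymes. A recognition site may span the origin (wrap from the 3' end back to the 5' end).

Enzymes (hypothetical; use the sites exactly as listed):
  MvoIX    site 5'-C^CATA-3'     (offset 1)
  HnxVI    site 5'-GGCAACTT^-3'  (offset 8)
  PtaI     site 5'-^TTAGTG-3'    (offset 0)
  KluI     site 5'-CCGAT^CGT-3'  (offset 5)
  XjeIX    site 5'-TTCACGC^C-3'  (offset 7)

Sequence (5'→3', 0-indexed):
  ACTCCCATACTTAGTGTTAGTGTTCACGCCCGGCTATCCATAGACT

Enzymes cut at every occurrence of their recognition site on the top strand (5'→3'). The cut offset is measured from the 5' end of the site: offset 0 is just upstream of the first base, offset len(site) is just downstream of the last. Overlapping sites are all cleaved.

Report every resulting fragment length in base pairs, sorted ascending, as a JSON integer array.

[5,6,9,13,13]

Per-enzyme occurrences:
  MvoIX CCATA/1: at [4, 37] ⇒ [5, 38]
  HnxVI (GGCAACTT, off=8): no sites
  PtaI TTAGTG/0: at [10, 16] ⇒ [10, 16]
  KluI (CCGATCGT, off=5): no sites
  XjeIX TTCACGCC/7: at [22] ⇒ [29]

Pooled cuts: [5, 10, 16, 29, 38]

Fragment lengths:
  5→10: 5 bp
  10→16: 6 bp
  16→29: 13 bp
  29→38: 9 bp
  38→5 (wrap): 46-38+5 = 13 bp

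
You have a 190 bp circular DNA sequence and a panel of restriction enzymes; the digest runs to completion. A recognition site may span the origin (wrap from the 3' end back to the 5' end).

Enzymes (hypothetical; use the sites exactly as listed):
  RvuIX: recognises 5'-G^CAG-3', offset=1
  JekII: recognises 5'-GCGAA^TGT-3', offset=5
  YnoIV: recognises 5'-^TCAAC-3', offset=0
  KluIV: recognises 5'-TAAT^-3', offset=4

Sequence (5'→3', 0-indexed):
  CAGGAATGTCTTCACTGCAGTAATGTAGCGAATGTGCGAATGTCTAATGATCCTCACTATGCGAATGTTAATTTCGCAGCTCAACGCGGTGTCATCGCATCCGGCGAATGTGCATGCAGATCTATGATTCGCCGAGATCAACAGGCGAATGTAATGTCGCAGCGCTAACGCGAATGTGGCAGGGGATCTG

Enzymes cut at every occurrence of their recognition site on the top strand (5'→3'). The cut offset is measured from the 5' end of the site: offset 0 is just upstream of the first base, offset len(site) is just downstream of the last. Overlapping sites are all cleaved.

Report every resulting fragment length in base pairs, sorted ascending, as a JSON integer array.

[4,4,4,5,6,7,7,8,8,8,8,11,12,15,17,17,21,28]

Site scan:
  RvuIX GCAG/1: at [16, 75, 115, 158, 178, 189] ⇒ [0, 17, 76, 116, 159, 179]
  JekII GCGAATGT/5: at [27, 35, 60, 103, 144, 169] ⇒ [32, 40, 65, 108, 149, 174]
  YnoIV TCAAC/0: at [80, 137] ⇒ [80, 137]
  KluIV TAAT/4: at [20, 44, 68, 151] ⇒ [24, 48, 72, 155]

All cut coordinates (distinct, sorted): [0, 17, 24, 32, 40, 48, 65, 72, 76, 80, 108, 116, 137, 149, 155, 159, 174, 179]

Fragment lengths:
  0→17: 17 bp
  17→24: 7 bp
  24→32: 8 bp
  32→40: 8 bp
  40→48: 8 bp
  48→65: 17 bp
  65→72: 7 bp
  72→76: 4 bp
  76→80: 4 bp
  80→108: 28 bp
  108→116: 8 bp
  116→137: 21 bp
  137→149: 12 bp
  149→155: 6 bp
  155→159: 4 bp
  159→174: 15 bp
  174→179: 5 bp
  179→0 (wrap): 190-179+0 = 11 bp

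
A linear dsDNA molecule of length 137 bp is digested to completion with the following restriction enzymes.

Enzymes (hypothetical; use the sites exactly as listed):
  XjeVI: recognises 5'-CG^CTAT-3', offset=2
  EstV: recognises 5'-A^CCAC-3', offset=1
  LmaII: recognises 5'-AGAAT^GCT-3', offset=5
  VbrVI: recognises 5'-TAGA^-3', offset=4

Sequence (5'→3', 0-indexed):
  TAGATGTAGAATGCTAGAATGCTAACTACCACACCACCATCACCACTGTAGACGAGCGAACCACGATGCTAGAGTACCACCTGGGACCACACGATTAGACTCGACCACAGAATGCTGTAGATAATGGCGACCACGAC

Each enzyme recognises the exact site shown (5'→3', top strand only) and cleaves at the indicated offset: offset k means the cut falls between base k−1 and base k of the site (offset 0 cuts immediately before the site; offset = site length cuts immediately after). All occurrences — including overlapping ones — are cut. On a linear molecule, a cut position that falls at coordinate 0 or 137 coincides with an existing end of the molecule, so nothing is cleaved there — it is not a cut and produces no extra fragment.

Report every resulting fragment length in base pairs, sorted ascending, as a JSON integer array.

Per-enzyme occurrences:
  XjeVI (CGCTAT, off=2): no sites
  EstV (ACCAC, off=1): starts [27, 32, 41, 59, 75, 85, 103, 129] → cuts [28, 33, 42, 60, 76, 86, 104, 130]
  LmaII (AGAATGCT, off=5): starts [7, 15, 108] → cuts [12, 20, 113]
  VbrVI (TAGA, off=4): starts [0, 6, 14, 48, 69, 95, 117] → cuts [4, 10, 18, 52, 73, 99, 121]

Pooled cuts: [4, 10, 12, 18, 20, 28, 33, 42, 52, 60, 73, 76, 86, 99, 104, 113, 121, 130]

Fragment lengths:
  [0,4): 4 bp
  [4,10): 6 bp
  [10,12): 2 bp
  [12,18): 6 bp
  [18,20): 2 bp
  [20,28): 8 bp
  [28,33): 5 bp
  [33,42): 9 bp
  [42,52): 10 bp
  [52,60): 8 bp
  [60,73): 13 bp
  [73,76): 3 bp
  [76,86): 10 bp
  [86,99): 13 bp
  [99,104): 5 bp
  [104,113): 9 bp
  [113,121): 8 bp
  [121,130): 9 bp
  [130,137): 7 bp

[2,2,3,4,5,5,6,6,7,8,8,8,9,9,9,10,10,13,13]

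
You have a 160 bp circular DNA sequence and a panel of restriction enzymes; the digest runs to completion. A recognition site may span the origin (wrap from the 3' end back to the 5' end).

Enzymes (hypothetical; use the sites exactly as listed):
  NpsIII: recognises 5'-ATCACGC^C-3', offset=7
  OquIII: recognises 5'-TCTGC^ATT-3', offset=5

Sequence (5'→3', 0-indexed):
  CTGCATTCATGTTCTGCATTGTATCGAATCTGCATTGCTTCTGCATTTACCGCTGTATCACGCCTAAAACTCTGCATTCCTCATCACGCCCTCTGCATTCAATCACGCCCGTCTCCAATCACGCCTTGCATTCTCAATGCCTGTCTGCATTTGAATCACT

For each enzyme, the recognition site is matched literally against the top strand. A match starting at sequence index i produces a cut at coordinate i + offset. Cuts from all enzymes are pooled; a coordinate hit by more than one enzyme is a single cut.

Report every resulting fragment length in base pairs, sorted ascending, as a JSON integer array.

[7,11,12,12,13,14,16,16,16,19,24]

Per-enzyme occurrences:
  NpsIII (ATCACGCC, off=7): starts [56, 82, 101, 117] → cuts [63, 89, 108, 124]
  OquIII (TCTGCATT, off=5): starts [12, 28, 39, 70, 91, 143, 159] → cuts [4, 17, 33, 44, 75, 96, 148]

Pooled cuts: [4, 17, 33, 44, 63, 75, 89, 96, 108, 124, 148]

Fragment lengths:
  4→17: 13 bp
  17→33: 16 bp
  33→44: 11 bp
  44→63: 19 bp
  63→75: 12 bp
  75→89: 14 bp
  89→96: 7 bp
  96→108: 12 bp
  108→124: 16 bp
  124→148: 24 bp
  148→4 (wrap): 160-148+4 = 16 bp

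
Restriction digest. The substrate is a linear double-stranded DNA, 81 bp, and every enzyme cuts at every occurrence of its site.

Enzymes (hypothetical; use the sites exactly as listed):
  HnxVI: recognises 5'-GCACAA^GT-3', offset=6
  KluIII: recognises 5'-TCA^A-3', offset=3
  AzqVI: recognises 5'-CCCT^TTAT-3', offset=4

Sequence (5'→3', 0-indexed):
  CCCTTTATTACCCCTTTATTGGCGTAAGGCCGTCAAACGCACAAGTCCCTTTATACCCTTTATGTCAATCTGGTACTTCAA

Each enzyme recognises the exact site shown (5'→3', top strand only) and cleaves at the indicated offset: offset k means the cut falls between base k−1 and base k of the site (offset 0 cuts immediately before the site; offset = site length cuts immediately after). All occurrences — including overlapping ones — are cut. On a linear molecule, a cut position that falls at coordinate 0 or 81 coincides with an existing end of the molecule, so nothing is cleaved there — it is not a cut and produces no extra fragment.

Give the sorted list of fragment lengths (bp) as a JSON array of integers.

Scan for sites:
  HnxVI GCACAAGT/6: at [38] ⇒ [44]
  KluIII TCAA/3: at [32, 64, 77] ⇒ [35, 67, 80]
  AzqVI CCCTTTAT/4: at [0, 11, 46, 55] ⇒ [4, 15, 50, 59]

All cut coordinates (distinct, sorted): [4, 15, 35, 44, 50, 59, 67, 80]

Fragment lengths:
  [0,4): 4 bp
  [4,15): 11 bp
  [15,35): 20 bp
  [35,44): 9 bp
  [44,50): 6 bp
  [50,59): 9 bp
  [59,67): 8 bp
  [67,80): 13 bp
  [80,81): 1 bp

[1,4,6,8,9,9,11,13,20]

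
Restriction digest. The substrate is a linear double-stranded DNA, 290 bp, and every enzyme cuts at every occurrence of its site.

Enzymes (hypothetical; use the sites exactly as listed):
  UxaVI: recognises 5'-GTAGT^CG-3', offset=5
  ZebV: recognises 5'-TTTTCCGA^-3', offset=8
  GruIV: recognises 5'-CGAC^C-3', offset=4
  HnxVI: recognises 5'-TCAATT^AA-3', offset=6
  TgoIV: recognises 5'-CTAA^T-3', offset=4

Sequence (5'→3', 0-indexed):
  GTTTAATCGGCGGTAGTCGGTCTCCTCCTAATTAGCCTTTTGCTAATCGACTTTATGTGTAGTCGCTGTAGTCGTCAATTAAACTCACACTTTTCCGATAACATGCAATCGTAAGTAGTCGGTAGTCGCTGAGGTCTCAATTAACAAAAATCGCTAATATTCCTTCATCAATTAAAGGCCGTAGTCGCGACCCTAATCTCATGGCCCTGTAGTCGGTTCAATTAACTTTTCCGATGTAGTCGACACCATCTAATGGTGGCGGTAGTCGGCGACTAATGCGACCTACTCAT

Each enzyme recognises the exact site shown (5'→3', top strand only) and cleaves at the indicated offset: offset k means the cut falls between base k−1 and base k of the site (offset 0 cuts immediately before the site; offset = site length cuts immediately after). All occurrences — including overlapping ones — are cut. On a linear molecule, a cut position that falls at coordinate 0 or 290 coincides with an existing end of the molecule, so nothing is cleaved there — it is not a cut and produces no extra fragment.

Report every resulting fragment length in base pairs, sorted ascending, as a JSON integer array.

Scan for sites:
  UxaVI (GTAGTCG, off=5): starts [12, 58, 67, 114, 121, 180, 208, 235, 261] → cuts [17, 63, 72, 119, 126, 185, 213, 240, 266]
  ZebV (TTTTCCGA, off=8): starts [90, 226] → cuts [98, 234]
  GruIV (CGACC, off=4): starts [187, 278] → cuts [191, 282]
  HnxVI (TCAATTAA, off=6): starts [74, 136, 167, 217] → cuts [80, 142, 173, 223]
  TgoIV (CTAAT, off=4): starts [27, 42, 153, 192, 249, 272] → cuts [31, 46, 157, 196, 253, 276]

Pooled cuts: [17, 31, 46, 63, 72, 80, 98, 119, 126, 142, 157, 173, 185, 191, 196, 213, 223, 234, 240, 253, 266, 276, 282]

Fragment lengths:
  [0,17): 17 bp
  [17,31): 14 bp
  [31,46): 15 bp
  [46,63): 17 bp
  [63,72): 9 bp
  [72,80): 8 bp
  [80,98): 18 bp
  [98,119): 21 bp
  [119,126): 7 bp
  [126,142): 16 bp
  [142,157): 15 bp
  [157,173): 16 bp
  [173,185): 12 bp
  [185,191): 6 bp
  [191,196): 5 bp
  [196,213): 17 bp
  [213,223): 10 bp
  [223,234): 11 bp
  [234,240): 6 bp
  [240,253): 13 bp
  [253,266): 13 bp
  [266,276): 10 bp
  [276,282): 6 bp
  [282,290): 8 bp

[5,6,6,6,7,8,8,9,10,10,11,12,13,13,14,15,15,16,16,17,17,17,18,21]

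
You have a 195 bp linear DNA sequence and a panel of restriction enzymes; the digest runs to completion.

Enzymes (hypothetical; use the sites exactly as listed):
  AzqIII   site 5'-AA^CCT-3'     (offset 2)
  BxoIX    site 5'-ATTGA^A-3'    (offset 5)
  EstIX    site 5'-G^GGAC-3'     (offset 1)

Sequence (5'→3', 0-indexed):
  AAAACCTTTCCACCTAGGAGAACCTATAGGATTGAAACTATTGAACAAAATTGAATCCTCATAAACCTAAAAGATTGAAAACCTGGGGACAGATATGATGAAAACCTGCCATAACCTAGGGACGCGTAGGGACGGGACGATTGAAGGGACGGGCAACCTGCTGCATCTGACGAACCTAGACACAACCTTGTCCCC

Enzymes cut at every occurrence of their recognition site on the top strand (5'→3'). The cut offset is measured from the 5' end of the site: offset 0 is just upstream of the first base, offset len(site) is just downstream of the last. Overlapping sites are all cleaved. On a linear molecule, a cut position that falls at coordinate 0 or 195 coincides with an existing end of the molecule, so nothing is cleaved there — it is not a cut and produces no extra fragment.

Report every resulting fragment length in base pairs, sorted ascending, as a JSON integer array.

[2,3,4,5,5,5,9,10,10,10,10,10,10,11,11,13,13,18,18,18]

Per-enzyme occurrences:
  AzqIII AACCT/2: at [2, 20, 63, 79, 102, 112, 154, 172, 183] ⇒ [4, 22, 65, 81, 104, 114, 156, 174, 185]
  BxoIX ATTGAA/5: at [30, 39, 49, 73, 139] ⇒ [35, 44, 54, 78, 144]
  EstIX GGGAC/1: at [85, 118, 128, 133, 145] ⇒ [86, 119, 129, 134, 146]

Pooled cuts: [4, 22, 35, 44, 54, 65, 78, 81, 86, 104, 114, 119, 129, 134, 144, 146, 156, 174, 185]

Fragment lengths:
  [0,4): 4 bp
  [4,22): 18 bp
  [22,35): 13 bp
  [35,44): 9 bp
  [44,54): 10 bp
  [54,65): 11 bp
  [65,78): 13 bp
  [78,81): 3 bp
  [81,86): 5 bp
  [86,104): 18 bp
  [104,114): 10 bp
  [114,119): 5 bp
  [119,129): 10 bp
  [129,134): 5 bp
  [134,144): 10 bp
  [144,146): 2 bp
  [146,156): 10 bp
  [156,174): 18 bp
  [174,185): 11 bp
  [185,195): 10 bp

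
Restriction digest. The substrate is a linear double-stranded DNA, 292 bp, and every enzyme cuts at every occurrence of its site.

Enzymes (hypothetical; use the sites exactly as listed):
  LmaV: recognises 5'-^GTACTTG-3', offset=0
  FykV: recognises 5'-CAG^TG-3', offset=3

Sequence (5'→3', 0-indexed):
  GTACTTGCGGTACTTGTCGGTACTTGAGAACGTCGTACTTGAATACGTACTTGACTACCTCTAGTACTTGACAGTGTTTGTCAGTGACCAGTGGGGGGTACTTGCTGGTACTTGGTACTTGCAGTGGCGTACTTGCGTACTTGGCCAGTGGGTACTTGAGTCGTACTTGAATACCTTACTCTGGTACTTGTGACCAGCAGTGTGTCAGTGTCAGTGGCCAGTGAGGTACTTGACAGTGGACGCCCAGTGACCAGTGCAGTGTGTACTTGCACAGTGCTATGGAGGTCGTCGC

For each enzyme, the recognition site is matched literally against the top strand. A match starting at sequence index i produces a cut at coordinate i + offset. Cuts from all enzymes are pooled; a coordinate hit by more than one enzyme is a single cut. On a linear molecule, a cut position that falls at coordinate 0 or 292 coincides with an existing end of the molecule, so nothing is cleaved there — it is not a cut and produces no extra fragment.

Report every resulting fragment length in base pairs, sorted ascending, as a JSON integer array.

[3,3,4,4,5,6,6,7,7,7,7,8,8,9,10,10,10,10,11,11,11,11,12,12,12,15,17,17,18,21]

Scan for sites:
  LmaV GTACTTG/0: at [0, 9, 19, 34, 46, 63, 97, 107, 114, 128, 136, 151, 162, 183, 225, 262] ⇒ [9, 19, 34, 46, 63, 97, 107, 114, 128, 136, 151, 162, 183, 225, 262] (position 0 is a terminus of the linear molecule — no cut)
  FykV CAGTG/3: at [71, 81, 88, 121, 145, 197, 205, 211, 218, 233, 244, 251, 256, 271] ⇒ [74, 84, 91, 124, 148, 200, 208, 214, 221, 236, 247, 254, 259, 274]

All cut coordinates (distinct, sorted): [9, 19, 34, 46, 63, 74, 84, 91, 97, 107, 114, 124, 128, 136, 148, 151, 162, 183, 200, 208, 214, 221, 225, 236, 247, 254, 259, 262, 274]

Fragment lengths:
  [0,9): 9 bp
  [9,19): 10 bp
  [19,34): 15 bp
  [34,46): 12 bp
  [46,63): 17 bp
  [63,74): 11 bp
  [74,84): 10 bp
  [84,91): 7 bp
  [91,97): 6 bp
  [97,107): 10 bp
  [107,114): 7 bp
  [114,124): 10 bp
  [124,128): 4 bp
  [128,136): 8 bp
  [136,148): 12 bp
  [148,151): 3 bp
  [151,162): 11 bp
  [162,183): 21 bp
  [183,200): 17 bp
  [200,208): 8 bp
  [208,214): 6 bp
  [214,221): 7 bp
  [221,225): 4 bp
  [225,236): 11 bp
  [236,247): 11 bp
  [247,254): 7 bp
  [254,259): 5 bp
  [259,262): 3 bp
  [262,274): 12 bp
  [274,292): 18 bp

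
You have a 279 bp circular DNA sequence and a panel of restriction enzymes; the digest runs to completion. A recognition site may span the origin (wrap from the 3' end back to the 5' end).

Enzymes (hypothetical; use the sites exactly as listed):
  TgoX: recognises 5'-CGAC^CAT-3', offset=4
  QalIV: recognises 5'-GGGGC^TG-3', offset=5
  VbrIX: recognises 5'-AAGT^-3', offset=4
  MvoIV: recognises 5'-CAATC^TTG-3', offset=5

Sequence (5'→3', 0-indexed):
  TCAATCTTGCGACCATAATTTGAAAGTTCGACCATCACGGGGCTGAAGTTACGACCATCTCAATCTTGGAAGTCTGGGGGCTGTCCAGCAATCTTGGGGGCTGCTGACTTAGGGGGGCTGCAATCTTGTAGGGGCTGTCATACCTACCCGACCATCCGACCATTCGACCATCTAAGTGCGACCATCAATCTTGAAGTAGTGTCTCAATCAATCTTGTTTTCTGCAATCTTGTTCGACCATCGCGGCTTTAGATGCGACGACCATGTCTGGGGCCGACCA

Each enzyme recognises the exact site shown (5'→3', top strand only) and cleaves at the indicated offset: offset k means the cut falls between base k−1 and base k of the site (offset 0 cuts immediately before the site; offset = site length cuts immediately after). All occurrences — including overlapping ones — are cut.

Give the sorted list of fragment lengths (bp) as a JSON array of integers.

Scan for sites:
  TgoX CGACCAT/4: at [9, 28, 51, 148, 156, 164, 178, 233, 257, 273] ⇒ [13, 32, 55, 152, 160, 168, 182, 237, 261, 277]
  QalIV GGGGCTG/5: at [38, 76, 96, 113, 130] ⇒ [43, 81, 101, 118, 135]
  VbrIX AAGT/4: at [23, 45, 69, 173, 193] ⇒ [27, 49, 73, 177, 197]
  MvoIV CAATCTTG/5: at [1, 60, 88, 120, 185, 208, 223] ⇒ [6, 65, 93, 125, 190, 213, 228]

Pooled cuts: [6, 13, 27, 32, 43, 49, 55, 65, 73, 81, 93, 101, 118, 125, 135, 152, 160, 168, 177, 182, 190, 197, 213, 228, 237, 261, 277]

Fragments:
  6→13: 7 bp
  13→27: 14 bp
  27→32: 5 bp
  32→43: 11 bp
  43→49: 6 bp
  49→55: 6 bp
  55→65: 10 bp
  65→73: 8 bp
  73→81: 8 bp
  81→93: 12 bp
  93→101: 8 bp
  101→118: 17 bp
  118→125: 7 bp
  125→135: 10 bp
  135→152: 17 bp
  152→160: 8 bp
  160→168: 8 bp
  168→177: 9 bp
  177→182: 5 bp
  182→190: 8 bp
  190→197: 7 bp
  197→213: 16 bp
  213→228: 15 bp
  228→237: 9 bp
  237→261: 24 bp
  261→277: 16 bp
  277→6 (wrap): 279-277+6 = 8 bp

[5,5,6,6,7,7,7,8,8,8,8,8,8,8,9,9,10,10,11,12,14,15,16,16,17,17,24]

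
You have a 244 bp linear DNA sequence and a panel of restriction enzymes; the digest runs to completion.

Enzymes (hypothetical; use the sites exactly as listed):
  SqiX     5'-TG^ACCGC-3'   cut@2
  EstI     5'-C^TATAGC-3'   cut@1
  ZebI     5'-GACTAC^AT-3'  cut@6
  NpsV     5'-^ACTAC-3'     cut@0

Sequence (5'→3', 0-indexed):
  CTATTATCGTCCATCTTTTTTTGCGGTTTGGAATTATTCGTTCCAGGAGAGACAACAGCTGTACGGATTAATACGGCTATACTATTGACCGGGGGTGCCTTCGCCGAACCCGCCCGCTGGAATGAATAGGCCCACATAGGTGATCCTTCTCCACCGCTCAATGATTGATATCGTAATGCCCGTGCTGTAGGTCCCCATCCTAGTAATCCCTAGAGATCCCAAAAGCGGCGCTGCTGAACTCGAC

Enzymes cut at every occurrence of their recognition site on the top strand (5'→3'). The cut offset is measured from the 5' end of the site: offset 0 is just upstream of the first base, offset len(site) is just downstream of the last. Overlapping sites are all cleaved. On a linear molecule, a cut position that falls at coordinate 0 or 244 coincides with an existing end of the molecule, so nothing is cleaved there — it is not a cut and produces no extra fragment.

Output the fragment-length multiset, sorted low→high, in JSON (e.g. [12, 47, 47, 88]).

Per-enzyme occurrences:
  SqiX (TGACCGC, off=2): no sites
  EstI (CTATAGC, off=1): no sites
  ZebI (GACTACAT, off=6): no sites
  NpsV (ACTAC, off=0): no sites

All cut coordinates (distinct, sorted): ∅

Fragment lengths:
  no cuts → one linear fragment of 244 bp

[244]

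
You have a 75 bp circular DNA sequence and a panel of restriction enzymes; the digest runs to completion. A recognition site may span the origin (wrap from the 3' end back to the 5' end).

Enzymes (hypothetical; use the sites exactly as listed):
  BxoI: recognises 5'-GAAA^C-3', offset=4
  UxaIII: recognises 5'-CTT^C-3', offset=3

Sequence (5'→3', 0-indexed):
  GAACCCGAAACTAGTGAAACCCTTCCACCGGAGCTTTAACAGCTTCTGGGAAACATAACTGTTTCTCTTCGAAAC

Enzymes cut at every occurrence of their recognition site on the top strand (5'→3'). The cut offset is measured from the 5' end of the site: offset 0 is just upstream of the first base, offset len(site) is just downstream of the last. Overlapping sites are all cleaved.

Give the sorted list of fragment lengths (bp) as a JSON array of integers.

Per-enzyme occurrences:
  BxoI GAAAC/4: at [6, 15, 49, 70] ⇒ [10, 19, 53, 74]
  UxaIII CTTC/3: at [21, 42, 66] ⇒ [24, 45, 69]

Pooled cuts: [10, 19, 24, 45, 53, 69, 74]

Fragments:
  10→19: 9 bp
  19→24: 5 bp
  24→45: 21 bp
  45→53: 8 bp
  53→69: 16 bp
  69→74: 5 bp
  74→10 (wrap): 75-74+10 = 11 bp

[5,5,8,9,11,16,21]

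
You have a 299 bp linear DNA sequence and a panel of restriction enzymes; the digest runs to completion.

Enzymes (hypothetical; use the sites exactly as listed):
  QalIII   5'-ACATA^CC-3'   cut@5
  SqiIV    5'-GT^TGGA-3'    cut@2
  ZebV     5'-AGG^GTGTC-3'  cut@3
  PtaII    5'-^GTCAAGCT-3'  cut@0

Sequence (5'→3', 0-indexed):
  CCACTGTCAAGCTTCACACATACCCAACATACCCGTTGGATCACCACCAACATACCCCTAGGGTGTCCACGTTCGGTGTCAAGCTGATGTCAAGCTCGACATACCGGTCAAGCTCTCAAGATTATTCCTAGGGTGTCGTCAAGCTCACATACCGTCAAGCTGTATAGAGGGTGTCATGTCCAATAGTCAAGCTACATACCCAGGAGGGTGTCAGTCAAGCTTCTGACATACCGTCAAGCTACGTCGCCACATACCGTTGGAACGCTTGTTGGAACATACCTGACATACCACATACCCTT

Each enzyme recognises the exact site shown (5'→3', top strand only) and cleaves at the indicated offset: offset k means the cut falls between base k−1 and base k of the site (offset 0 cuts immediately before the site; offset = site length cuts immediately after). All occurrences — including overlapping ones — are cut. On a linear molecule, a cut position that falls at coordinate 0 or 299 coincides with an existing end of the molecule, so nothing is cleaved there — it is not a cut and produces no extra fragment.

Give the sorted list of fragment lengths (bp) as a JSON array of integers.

Scan for sites:
  QalIII ACATACC/5: at [17, 26, 49, 98, 146, 193, 225, 248, 273, 282, 289] ⇒ [22, 31, 54, 103, 151, 198, 230, 253, 278, 287, 294]
  SqiIV GTTGGA/2: at [34, 255, 267] ⇒ [36, 257, 269]
  ZebV AGGGTGTC/3: at [59, 129, 167, 204] ⇒ [62, 132, 170, 207]
  PtaII GTCAAGCT/0: at [5, 77, 88, 106, 137, 153, 185, 213, 232] ⇒ [5, 77, 88, 106, 137, 153, 185, 213, 232]

Pooled cuts: [5, 22, 31, 36, 54, 62, 77, 88, 103, 106, 132, 137, 151, 153, 170, 185, 198, 207, 213, 230, 232, 253, 257, 269, 278, 287, 294]

Fragments:
  [0,5): 5 bp
  [5,22): 17 bp
  [22,31): 9 bp
  [31,36): 5 bp
  [36,54): 18 bp
  [54,62): 8 bp
  [62,77): 15 bp
  [77,88): 11 bp
  [88,103): 15 bp
  [103,106): 3 bp
  [106,132): 26 bp
  [132,137): 5 bp
  [137,151): 14 bp
  [151,153): 2 bp
  [153,170): 17 bp
  [170,185): 15 bp
  [185,198): 13 bp
  [198,207): 9 bp
  [207,213): 6 bp
  [213,230): 17 bp
  [230,232): 2 bp
  [232,253): 21 bp
  [253,257): 4 bp
  [257,269): 12 bp
  [269,278): 9 bp
  [278,287): 9 bp
  [287,294): 7 bp
  [294,299): 5 bp

[2,2,3,4,5,5,5,5,6,7,8,9,9,9,9,11,12,13,14,15,15,15,17,17,17,18,21,26]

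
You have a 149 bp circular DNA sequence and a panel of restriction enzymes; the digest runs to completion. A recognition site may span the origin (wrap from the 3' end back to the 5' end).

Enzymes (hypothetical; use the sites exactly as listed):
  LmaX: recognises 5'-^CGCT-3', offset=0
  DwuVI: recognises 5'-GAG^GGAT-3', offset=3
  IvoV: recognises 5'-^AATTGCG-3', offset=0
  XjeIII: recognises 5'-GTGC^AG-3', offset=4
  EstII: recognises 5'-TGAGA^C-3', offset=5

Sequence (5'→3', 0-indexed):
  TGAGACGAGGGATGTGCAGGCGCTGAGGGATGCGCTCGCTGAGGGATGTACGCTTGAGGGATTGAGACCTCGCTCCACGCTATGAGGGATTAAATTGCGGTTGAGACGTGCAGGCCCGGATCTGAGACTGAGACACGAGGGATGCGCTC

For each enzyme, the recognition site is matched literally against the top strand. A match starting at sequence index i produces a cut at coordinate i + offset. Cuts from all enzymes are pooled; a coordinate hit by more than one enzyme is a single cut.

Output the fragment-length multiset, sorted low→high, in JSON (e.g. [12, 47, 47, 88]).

[3,3,4,4,5,5,5,6,6,6,7,7,7,7,8,8,9,9,10,14,16]

Site scan:
  LmaX (CGCT, off=0): starts [20, 32, 36, 50, 70, 77, 144] → cuts [20, 32, 36, 50, 70, 77, 144]
  DwuVI (GAGGGAT, off=3): starts [6, 24, 40, 55, 83, 136] → cuts [9, 27, 43, 58, 86, 139]
  IvoV (AATTGCG, off=0): starts [92] → cuts [92]
  XjeIII (GTGCAG, off=4): starts [13, 107] → cuts [17, 111]
  EstII (TGAGAC, off=5): starts [0, 62, 101, 122, 128] → cuts [5, 67, 106, 127, 133]

Pooled cuts: [5, 9, 17, 20, 27, 32, 36, 43, 50, 58, 67, 70, 77, 86, 92, 106, 111, 127, 133, 139, 144]

Fragment lengths:
  5→9: 4 bp
  9→17: 8 bp
  17→20: 3 bp
  20→27: 7 bp
  27→32: 5 bp
  32→36: 4 bp
  36→43: 7 bp
  43→50: 7 bp
  50→58: 8 bp
  58→67: 9 bp
  67→70: 3 bp
  70→77: 7 bp
  77→86: 9 bp
  86→92: 6 bp
  92→106: 14 bp
  106→111: 5 bp
  111→127: 16 bp
  127→133: 6 bp
  133→139: 6 bp
  139→144: 5 bp
  144→5 (wrap): 149-144+5 = 10 bp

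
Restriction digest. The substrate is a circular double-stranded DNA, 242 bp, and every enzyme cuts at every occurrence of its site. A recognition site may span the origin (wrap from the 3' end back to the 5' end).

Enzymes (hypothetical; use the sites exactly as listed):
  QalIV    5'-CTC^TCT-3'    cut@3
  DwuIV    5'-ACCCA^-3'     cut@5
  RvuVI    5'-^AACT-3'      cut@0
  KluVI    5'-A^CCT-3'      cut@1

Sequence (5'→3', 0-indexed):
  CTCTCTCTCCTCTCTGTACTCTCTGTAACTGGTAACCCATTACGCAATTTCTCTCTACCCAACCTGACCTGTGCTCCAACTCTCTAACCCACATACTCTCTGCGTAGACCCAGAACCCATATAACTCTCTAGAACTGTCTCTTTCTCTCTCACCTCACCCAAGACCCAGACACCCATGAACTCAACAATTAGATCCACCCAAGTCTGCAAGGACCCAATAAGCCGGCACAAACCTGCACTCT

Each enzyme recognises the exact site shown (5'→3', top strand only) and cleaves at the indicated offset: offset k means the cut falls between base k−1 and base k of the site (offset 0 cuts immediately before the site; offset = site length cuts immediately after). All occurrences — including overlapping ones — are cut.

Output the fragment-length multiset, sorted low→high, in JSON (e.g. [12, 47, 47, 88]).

[1,2,2,2,2,3,5,5,5,5,5,5,7,7,7,7,8,8,9,9,9,9,10,13,14,14,15,15,16,23]

Scan for sites:
  QalIV CTCTCT/3: at [0, 2, 9, 18, 50, 79, 95, 124, 144, 238, 240] ⇒ [1, 3, 5, 12, 21, 53, 82, 98, 127, 147, 241]
  DwuIV ACCCA/5: at [34, 56, 86, 107, 114, 156, 163, 171, 196, 212] ⇒ [39, 61, 91, 112, 119, 161, 168, 176, 201, 217]
  RvuVI AACT/0: at [26, 77, 122, 132, 178] ⇒ [26, 77, 122, 132, 178]
  KluVI ACCT/1: at [61, 66, 151, 231] ⇒ [62, 67, 152, 232]

Pooled cuts: [1, 3, 5, 12, 21, 26, 39, 53, 61, 62, 67, 77, 82, 91, 98, 112, 119, 122, 127, 132, 147, 152, 161, 168, 176, 178, 201, 217, 232, 241]

Fragment lengths:
  1→3: 2 bp
  3→5: 2 bp
  5→12: 7 bp
  12→21: 9 bp
  21→26: 5 bp
  26→39: 13 bp
  39→53: 14 bp
  53→61: 8 bp
  61→62: 1 bp
  62→67: 5 bp
  67→77: 10 bp
  77→82: 5 bp
  82→91: 9 bp
  91→98: 7 bp
  98→112: 14 bp
  112→119: 7 bp
  119→122: 3 bp
  122→127: 5 bp
  127→132: 5 bp
  132→147: 15 bp
  147→152: 5 bp
  152→161: 9 bp
  161→168: 7 bp
  168→176: 8 bp
  176→178: 2 bp
  178→201: 23 bp
  201→217: 16 bp
  217→232: 15 bp
  232→241: 9 bp
  241→1 (wrap): 242-241+1 = 2 bp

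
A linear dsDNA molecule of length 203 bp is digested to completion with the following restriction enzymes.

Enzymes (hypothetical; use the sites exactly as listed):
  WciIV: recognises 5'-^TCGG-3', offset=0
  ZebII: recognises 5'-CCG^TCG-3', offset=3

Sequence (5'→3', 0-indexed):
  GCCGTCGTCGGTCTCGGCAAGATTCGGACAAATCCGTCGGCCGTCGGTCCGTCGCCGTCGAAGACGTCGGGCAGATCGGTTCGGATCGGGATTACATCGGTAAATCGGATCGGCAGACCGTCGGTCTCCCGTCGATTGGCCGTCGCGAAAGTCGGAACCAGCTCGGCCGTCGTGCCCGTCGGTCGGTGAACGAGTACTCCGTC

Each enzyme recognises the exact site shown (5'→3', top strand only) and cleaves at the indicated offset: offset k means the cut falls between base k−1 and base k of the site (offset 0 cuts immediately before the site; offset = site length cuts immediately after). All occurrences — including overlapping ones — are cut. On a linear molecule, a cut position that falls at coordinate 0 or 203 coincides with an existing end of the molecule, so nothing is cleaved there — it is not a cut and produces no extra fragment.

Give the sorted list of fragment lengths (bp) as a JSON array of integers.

[3,4,4,5,5,5,6,6,7,7,8,8,9,9,9,9,10,11,11,11,11,11,13,21]

Scan for sites:
  WciIV TCGG/0: at [7, 13, 23, 36, 43, 66, 75, 80, 85, 96, 104, 109, 120, 151, 162, 178, 182] ⇒ [7, 13, 23, 36, 43, 66, 75, 80, 85, 96, 104, 109, 120, 151, 162, 178, 182]
  ZebII CCGTCG/3: at [1, 33, 40, 48, 54, 117, 128, 139, 166, 175] ⇒ [4, 36, 43, 51, 57, 120, 131, 142, 169, 178]

All cut coordinates (distinct, sorted): [4, 7, 13, 23, 36, 43, 51, 57, 66, 75, 80, 85, 96, 104, 109, 120, 131, 142, 151, 162, 169, 178, 182]

Fragment lengths:
  [0,4): 4 bp
  [4,7): 3 bp
  [7,13): 6 bp
  [13,23): 10 bp
  [23,36): 13 bp
  [36,43): 7 bp
  [43,51): 8 bp
  [51,57): 6 bp
  [57,66): 9 bp
  [66,75): 9 bp
  [75,80): 5 bp
  [80,85): 5 bp
  [85,96): 11 bp
  [96,104): 8 bp
  [104,109): 5 bp
  [109,120): 11 bp
  [120,131): 11 bp
  [131,142): 11 bp
  [142,151): 9 bp
  [151,162): 11 bp
  [162,169): 7 bp
  [169,178): 9 bp
  [178,182): 4 bp
  [182,203): 21 bp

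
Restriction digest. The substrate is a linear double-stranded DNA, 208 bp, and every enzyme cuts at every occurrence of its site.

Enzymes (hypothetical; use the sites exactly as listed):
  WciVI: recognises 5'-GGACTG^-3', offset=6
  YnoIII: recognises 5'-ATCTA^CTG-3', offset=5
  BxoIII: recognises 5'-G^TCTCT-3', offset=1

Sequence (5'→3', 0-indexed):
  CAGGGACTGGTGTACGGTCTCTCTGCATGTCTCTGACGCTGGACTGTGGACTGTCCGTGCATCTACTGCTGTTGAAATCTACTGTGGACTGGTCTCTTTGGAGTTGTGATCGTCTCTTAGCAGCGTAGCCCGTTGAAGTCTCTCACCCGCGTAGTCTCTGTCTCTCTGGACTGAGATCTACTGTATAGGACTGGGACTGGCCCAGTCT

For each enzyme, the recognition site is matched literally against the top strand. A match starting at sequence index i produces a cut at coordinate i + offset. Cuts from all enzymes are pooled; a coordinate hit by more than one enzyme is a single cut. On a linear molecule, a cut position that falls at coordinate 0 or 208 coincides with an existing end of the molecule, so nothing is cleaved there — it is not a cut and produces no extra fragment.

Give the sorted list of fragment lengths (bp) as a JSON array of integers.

Scan for sites:
  WciVI GGACTG/6: at [3, 40, 47, 85, 167, 187, 193] ⇒ [9, 46, 53, 91, 173, 193, 199]
  YnoIII ATCTACTG/5: at [60, 76, 175] ⇒ [65, 81, 180]
  BxoIII GTCTCT/1: at [16, 28, 91, 111, 137, 153, 159] ⇒ [17, 29, 92, 112, 138, 154, 160]

All cut coordinates (distinct, sorted): [9, 17, 29, 46, 53, 65, 81, 91, 92, 112, 138, 154, 160, 173, 180, 193, 199]

Fragments:
  [0,9): 9 bp
  [9,17): 8 bp
  [17,29): 12 bp
  [29,46): 17 bp
  [46,53): 7 bp
  [53,65): 12 bp
  [65,81): 16 bp
  [81,91): 10 bp
  [91,92): 1 bp
  [92,112): 20 bp
  [112,138): 26 bp
  [138,154): 16 bp
  [154,160): 6 bp
  [160,173): 13 bp
  [173,180): 7 bp
  [180,193): 13 bp
  [193,199): 6 bp
  [199,208): 9 bp

[1,6,6,7,7,8,9,9,10,12,12,13,13,16,16,17,20,26]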